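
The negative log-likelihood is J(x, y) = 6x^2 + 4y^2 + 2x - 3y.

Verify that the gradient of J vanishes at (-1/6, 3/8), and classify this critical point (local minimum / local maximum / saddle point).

local minimum

∇J = (12x + 2, 8y - 3); substituting (-1/6, 3/8) gives ∇J = (0, 0), so (-1/6, 3/8) is indeed a critical point.
The Hessian of J is constant: H = [[12, 0], [0, 8]].
det(H) = 12·8 − 0² = 96.
det(H) > 0 and tr(H) = 20 > 0, so H is positive definite and the point is a local minimum.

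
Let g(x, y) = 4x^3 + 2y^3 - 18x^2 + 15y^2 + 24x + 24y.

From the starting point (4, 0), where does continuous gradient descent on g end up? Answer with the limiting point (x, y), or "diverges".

(2, -1)

g is separable, so gradient descent decouples: x follows -∂g/∂x, y follows -∂g/∂y.
∂g/∂x = 12(x - 2)(x - 1); at x=4 this is 72, so x decreases.
∂g/∂y = 6(y + 1)(y + 4); at y=0 this is 24, so y decreases.
x converges to its nearest critical value 2 (a local min of the x-part); y converges to -1. The iterate converges to (2, -1).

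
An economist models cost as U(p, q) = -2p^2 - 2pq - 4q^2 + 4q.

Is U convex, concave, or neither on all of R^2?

U is quadratic, so its Hessian is the constant matrix H = [[-4, -2], [-2, -8]].
det(H) = 28, tr(H) = -12.
det(H) > 0 and tr(H) < 0, so H is negative definite everywhere: concave.

concave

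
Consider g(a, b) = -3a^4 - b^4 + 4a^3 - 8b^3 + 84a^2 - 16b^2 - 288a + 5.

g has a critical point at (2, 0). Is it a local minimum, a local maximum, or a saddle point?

The mixed partial ∂²g/∂a∂b is 0, so the Hessian at any point is diag(g_aa, g_bb) = diag(12(-3a^2 + 2a + 14), -4(3b^2 + 12b + 8)).
At (2, 0): H = diag(72, -32).
The eigenvalues have opposite signs, so H is indefinite: a saddle point.

saddle point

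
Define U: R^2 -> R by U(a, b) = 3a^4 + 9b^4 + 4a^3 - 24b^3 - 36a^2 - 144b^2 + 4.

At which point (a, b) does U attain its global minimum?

(-3, 4)

U(a,b) separates as P(a) + Q(b) + 4, so its minimum is min P + min Q + 4.
P'(a) = 12a(a - 2)(a + 3) vanishes at a ∈ {-3, 0, 2}; Q'(b) = 36b(b - 4)(b + 2) vanishes at b ∈ {-2, 0, 4}.
Local minima of P (where P''>0): P(-3)=-189, P(2)=-64. Local minima of Q: Q(-2)=-240, Q(4)=-1536.
So the global minimum of U is P(-3) + Q(4) + 4 = -189 − 1536 + 4 = -1721, attained at (-3, 4).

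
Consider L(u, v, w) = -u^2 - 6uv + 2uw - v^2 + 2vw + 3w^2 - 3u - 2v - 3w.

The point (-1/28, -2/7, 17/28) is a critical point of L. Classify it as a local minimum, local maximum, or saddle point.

The Hessian is constant: H = [[-2, -6, 2], [-6, -2, 2], [2, 2, 6]].
Leading principal minors: Δ₁ = -2, Δ₂ = -32, Δ₃ = -224.
The minors fit neither the all-positive nor the alternating-sign pattern, so H is indefinite: a saddle point.

saddle point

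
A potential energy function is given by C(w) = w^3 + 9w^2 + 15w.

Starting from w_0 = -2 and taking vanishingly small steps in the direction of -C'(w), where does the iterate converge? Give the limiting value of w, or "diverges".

C'(w) = 3(w + 1)(w + 5), so C'(-2) = -9.
Gradient descent moves in the -C' direction, i.e. w is increasing.
The nearest critical point in that direction is w = -1, where C'' = 12 > 0 (a local minimum). The iterate converges there.

-1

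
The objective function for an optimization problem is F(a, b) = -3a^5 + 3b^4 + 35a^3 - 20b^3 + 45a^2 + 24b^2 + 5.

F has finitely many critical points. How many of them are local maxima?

2

F separates as a function of a plus a function of b, so ∇F=0 decouples.
∂F/∂a = -15a(a - 3)(a + 1)(a + 2) = 0 at a ∈ {-2, -1, 0, 3}; ∂F/∂b = 12b(b - 4)(b - 1) = 0 at b ∈ {0, 1, 4}.
The Hessian is diagonal: diag(F_aa, F_bb). Second derivatives: F_aa(-2)=150, F_aa(-1)=-60, F_aa(0)=90, F_aa(3)=-900; F_bb(0)=48, F_bb(1)=-36, F_bb(4)=144.
Local maxima occur where both diagonal entries negative: (-1, 1), (3, 1). Count: 2.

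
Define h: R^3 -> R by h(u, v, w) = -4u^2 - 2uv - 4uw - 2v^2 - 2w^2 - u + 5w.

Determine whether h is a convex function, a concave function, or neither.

concave

h is quadratic, so its Hessian is the constant matrix H = [[-8, -2, -4], [-2, -4, 0], [-4, 0, -4]].
Leading principal minors: -8, 28, -48.
Signs alternate −, +, − ⇒ H ≺ 0 ⇒ concave.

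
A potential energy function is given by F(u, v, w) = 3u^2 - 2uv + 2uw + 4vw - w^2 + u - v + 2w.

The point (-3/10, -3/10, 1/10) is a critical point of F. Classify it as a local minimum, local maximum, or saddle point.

The Hessian is constant: H = [[6, -2, 2], [-2, 0, 4], [2, 4, -2]].
Leading principal minors: Δ₁ = 6, Δ₂ = -4, Δ₃ = -120.
The minors fit neither the all-positive nor the alternating-sign pattern, so H is indefinite: a saddle point.

saddle point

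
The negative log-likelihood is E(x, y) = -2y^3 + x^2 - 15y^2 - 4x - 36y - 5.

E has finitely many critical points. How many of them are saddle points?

E separates as a function of x plus a function of y, so ∇E=0 decouples.
∂E/∂x = 2(x - 2) = 0 at x ∈ {2}; ∂E/∂y = -6(y + 2)(y + 3) = 0 at y ∈ {-3, -2}.
The Hessian is diagonal: diag(E_xx, E_yy). Second derivatives: E_xx(2)=2; E_yy(-3)=6, E_yy(-2)=-6.
Saddle points occur where the two diagonal entries have opposite signs: (2, -2). Count: 1.

1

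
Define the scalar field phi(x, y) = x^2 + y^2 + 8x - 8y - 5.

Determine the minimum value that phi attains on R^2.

-37

phi(x,y) separates as P(x) + Q(y) − 5, so its minimum is min P + min Q − 5.
P'(x) = 2x + 8 vanishes at x ∈ {-4}; Q'(y) = 2y - 8 vanishes at y ∈ {4}.
Local minima of P (where P''>0): P(-4)=-16. Local minima of Q: Q(4)=-16.
So the global minimum of phi is P(-4) + Q(4) − 5 = -16 − 16 − 5 = -37, attained at (-4, 4).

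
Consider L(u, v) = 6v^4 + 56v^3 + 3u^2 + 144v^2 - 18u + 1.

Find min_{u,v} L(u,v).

-26

L(u,v) separates as P(u) + Q(v) + 1, so its minimum is min P + min Q + 1.
P'(u) = 6u - 18 vanishes at u ∈ {3}; Q'(v) = 24v(v + 3)(v + 4) vanishes at v ∈ {-4, -3, 0}.
Local minima of P (where P''>0): P(3)=-27. Local minima of Q: Q(-4)=256, Q(0)=0.
So the global minimum of L is P(3) + Q(0) + 1 = -27 + 0 + 1 = -26, attained at (3, 0).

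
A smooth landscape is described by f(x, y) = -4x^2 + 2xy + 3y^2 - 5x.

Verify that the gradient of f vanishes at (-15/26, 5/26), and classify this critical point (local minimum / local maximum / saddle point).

saddle point

∇f = (-8x + 2y - 5, 2x + 6y); substituting (-15/26, 5/26) gives ∇f = (0, 0), so (-15/26, 5/26) is indeed a critical point.
The Hessian of f is constant: H = [[-8, 2], [2, 6]].
det(H) = (-8)·6 − 2² = -52.
Since det(H) < 0, H is indefinite and the critical point is a saddle point.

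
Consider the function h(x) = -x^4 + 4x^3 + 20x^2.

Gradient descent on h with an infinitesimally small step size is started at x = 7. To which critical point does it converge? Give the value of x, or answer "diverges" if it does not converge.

diverges

h'(x) = -4x(x - 5)(x + 2), so h'(7) = -504.
Gradient descent moves in the -h' direction, i.e. x is increasing.
There is no critical point above x=7, and h' keeps the same sign, so the iterate runs off to +∞.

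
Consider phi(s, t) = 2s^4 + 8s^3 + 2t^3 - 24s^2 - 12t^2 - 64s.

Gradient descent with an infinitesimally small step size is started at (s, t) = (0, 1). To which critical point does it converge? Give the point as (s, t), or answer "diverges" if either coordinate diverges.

phi is separable, so gradient descent decouples: s follows -∂phi/∂s, t follows -∂phi/∂t.
∂phi/∂s = 8(s - 2)(s + 1)(s + 4); at s=0 this is -64, so s increases.
∂phi/∂t = 6t(t - 4); at t=1 this is -18, so t increases.
s converges to its nearest critical value 2 (a local min of the s-part); t converges to 4. The iterate converges to (2, 4).

(2, 4)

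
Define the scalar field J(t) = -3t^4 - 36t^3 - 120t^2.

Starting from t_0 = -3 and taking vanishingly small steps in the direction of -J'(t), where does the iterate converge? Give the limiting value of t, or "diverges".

-4

J'(t) = -12t(t + 4)(t + 5), so J'(-3) = 72.
Gradient descent moves in the -J' direction, i.e. t is decreasing.
The nearest critical point in that direction is t = -4, where J'' = 48 > 0 (a local minimum). The iterate converges there.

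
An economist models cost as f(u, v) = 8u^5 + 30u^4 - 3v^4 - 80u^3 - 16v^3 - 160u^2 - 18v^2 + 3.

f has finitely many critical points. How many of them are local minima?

f separates as a function of u plus a function of v, so ∇f=0 decouples.
∂f/∂u = 40u(u - 2)(u + 1)(u + 4) = 0 at u ∈ {-4, -1, 0, 2}; ∂f/∂v = -12v(v + 1)(v + 3) = 0 at v ∈ {-3, -1, 0}.
The Hessian is diagonal: diag(f_uu, f_vv). Second derivatives: f_uu(-4)=-2880, f_uu(-1)=360, f_uu(0)=-320, f_uu(2)=1440; f_vv(-3)=-72, f_vv(-1)=24, f_vv(0)=-36.
Local minima occur where both diagonal entries positive: (-1, -1), (2, -1). Count: 2.

2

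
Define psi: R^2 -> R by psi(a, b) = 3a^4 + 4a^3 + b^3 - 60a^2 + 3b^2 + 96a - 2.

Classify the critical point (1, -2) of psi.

The mixed partial ∂²psi/∂a∂b is 0, so the Hessian at any point is diag(psi_aa, psi_bb) = diag(12(3a^2 + 2a - 10), 6(b + 1)).
At (1, -2): H = diag(-60, -6).
Both eigenvalues are negative, so H is negative definite: a local maximum.

local maximum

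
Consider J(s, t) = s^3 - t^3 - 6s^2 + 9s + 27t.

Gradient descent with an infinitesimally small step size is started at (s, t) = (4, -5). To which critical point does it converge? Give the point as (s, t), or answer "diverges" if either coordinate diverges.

J is separable, so gradient descent decouples: s follows -∂J/∂s, t follows -∂J/∂t.
∂J/∂s = 3(s - 3)(s - 1); at s=4 this is 9, so s decreases.
∂J/∂t = -3(t - 3)(t + 3); at t=-5 this is -48, so t increases.
s converges to its nearest critical value 3 (a local min of the s-part); t converges to -3. The iterate converges to (3, -3).

(3, -3)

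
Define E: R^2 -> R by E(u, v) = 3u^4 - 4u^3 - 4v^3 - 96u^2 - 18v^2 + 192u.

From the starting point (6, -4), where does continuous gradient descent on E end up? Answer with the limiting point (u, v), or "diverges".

(4, -3)

E is separable, so gradient descent decouples: u follows -∂E/∂u, v follows -∂E/∂v.
∂E/∂u = 12(u - 4)(u - 1)(u + 4); at u=6 this is 1200, so u decreases.
∂E/∂v = -12v(v + 3); at v=-4 this is -48, so v increases.
u converges to its nearest critical value 4 (a local min of the u-part); v converges to -3. The iterate converges to (4, -3).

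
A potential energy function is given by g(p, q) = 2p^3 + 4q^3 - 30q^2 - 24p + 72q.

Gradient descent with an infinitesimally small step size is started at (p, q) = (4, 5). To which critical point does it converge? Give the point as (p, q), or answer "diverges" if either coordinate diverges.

(2, 3)

g is separable, so gradient descent decouples: p follows -∂g/∂p, q follows -∂g/∂q.
∂g/∂p = 6(p - 2)(p + 2); at p=4 this is 72, so p decreases.
∂g/∂q = 12(q - 3)(q - 2); at q=5 this is 72, so q decreases.
p converges to its nearest critical value 2 (a local min of the p-part); q converges to 3. The iterate converges to (2, 3).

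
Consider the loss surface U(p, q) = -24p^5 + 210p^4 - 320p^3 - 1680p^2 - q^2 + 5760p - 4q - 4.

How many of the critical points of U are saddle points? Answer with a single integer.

2

U separates as a function of p plus a function of q, so ∇U=0 decouples.
∂U/∂p = -120(p - 4)(p - 3)(p - 2)(p + 2) = 0 at p ∈ {-2, 2, 3, 4}; ∂U/∂q = -2(q + 2) = 0 at q ∈ {-2}.
The Hessian is diagonal: diag(U_pp, U_qq). Second derivatives: U_pp(-2)=14400, U_pp(2)=-960, U_pp(3)=600, U_pp(4)=-1440; U_qq(-2)=-2.
Saddle points occur where the two diagonal entries have opposite signs: (-2, -2), (3, -2). Count: 2.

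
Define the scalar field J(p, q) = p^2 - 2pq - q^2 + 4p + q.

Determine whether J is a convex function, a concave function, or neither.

neither

J is quadratic, so its Hessian is the constant matrix H = [[2, -2], [-2, -2]].
det(H) = -8, tr(H) = 0.
det(H) < 0, so H is indefinite: neither convex nor concave.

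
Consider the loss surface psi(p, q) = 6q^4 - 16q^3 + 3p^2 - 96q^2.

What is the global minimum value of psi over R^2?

-1024

psi(p,q) separates as A(p) + B(q), so its minimum is min A + min B.
A'(p) = 6p vanishes at p ∈ {0}; B'(q) = 24q(q - 4)(q + 2) vanishes at q ∈ {-2, 0, 4}.
Local minima of A (where A''>0): A(0)=0. Local minima of B: B(-2)=-160, B(4)=-1024.
So the global minimum of psi is A(0) + B(4) = 0 − 1024 = -1024, attained at (0, 4).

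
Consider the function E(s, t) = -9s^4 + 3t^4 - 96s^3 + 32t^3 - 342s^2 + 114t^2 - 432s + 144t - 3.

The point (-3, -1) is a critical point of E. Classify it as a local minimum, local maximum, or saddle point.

local minimum

The mixed partial ∂²E/∂s∂t is 0, so the Hessian at any point is diag(E_ss, E_tt) = diag(-36(3s^2 + 16s + 19), 12(3t^2 + 16t + 19)).
At (-3, -1): H = diag(72, 72).
Both eigenvalues are positive, so H is positive definite: a local minimum.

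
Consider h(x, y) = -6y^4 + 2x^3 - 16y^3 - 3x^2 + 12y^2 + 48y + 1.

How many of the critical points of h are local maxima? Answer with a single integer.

2

h separates as a function of x plus a function of y, so ∇h=0 decouples.
∂h/∂x = 6x(x - 1) = 0 at x ∈ {0, 1}; ∂h/∂y = -24(y - 1)(y + 1)(y + 2) = 0 at y ∈ {-2, -1, 1}.
The Hessian is diagonal: diag(h_xx, h_yy). Second derivatives: h_xx(0)=-6, h_xx(1)=6; h_yy(-2)=-72, h_yy(-1)=48, h_yy(1)=-144.
Local maxima occur where both diagonal entries negative: (0, -2), (0, 1). Count: 2.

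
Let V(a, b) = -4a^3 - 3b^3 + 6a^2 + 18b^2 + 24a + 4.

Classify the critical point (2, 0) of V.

saddle point

The mixed partial ∂²V/∂a∂b is 0, so the Hessian at any point is diag(V_aa, V_bb) = diag(12(-2a + 1), 18(-b + 2)).
At (2, 0): H = diag(-36, 36).
The eigenvalues have opposite signs, so H is indefinite: a saddle point.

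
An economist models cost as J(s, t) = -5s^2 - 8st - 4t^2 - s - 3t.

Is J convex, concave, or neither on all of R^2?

concave

J is quadratic, so its Hessian is the constant matrix H = [[-10, -8], [-8, -8]].
det(H) = 16, tr(H) = -18.
det(H) > 0 and tr(H) < 0, so H is negative definite everywhere: concave.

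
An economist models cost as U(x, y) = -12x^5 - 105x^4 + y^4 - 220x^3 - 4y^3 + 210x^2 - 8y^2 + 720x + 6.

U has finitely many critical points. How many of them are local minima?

4

U separates as a function of x plus a function of y, so ∇U=0 decouples.
∂U/∂x = -60(x - 1)(x + 1)(x + 3)(x + 4) = 0 at x ∈ {-4, -3, -1, 1}; ∂U/∂y = 4y(y - 4)(y + 1) = 0 at y ∈ {-1, 0, 4}.
The Hessian is diagonal: diag(U_xx, U_yy). Second derivatives: U_xx(-4)=900, U_xx(-3)=-480, U_xx(-1)=720, U_xx(1)=-2400; U_yy(-1)=20, U_yy(0)=-16, U_yy(4)=80.
Local minima occur where both diagonal entries positive: (-4, -1), (-4, 4), (-1, -1), (-1, 4). Count: 4.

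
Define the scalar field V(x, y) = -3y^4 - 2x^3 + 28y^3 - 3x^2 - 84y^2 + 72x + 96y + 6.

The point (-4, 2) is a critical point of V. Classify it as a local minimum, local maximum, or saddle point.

local minimum

The mixed partial ∂²V/∂x∂y is 0, so the Hessian at any point is diag(V_xx, V_yy) = diag(-6(2x + 1), 12(-3y^2 + 14y - 14)).
At (-4, 2): H = diag(42, 24).
Both eigenvalues are positive, so H is positive definite: a local minimum.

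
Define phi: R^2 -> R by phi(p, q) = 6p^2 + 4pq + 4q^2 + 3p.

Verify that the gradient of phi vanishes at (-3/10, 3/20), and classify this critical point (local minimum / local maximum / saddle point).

local minimum

∇phi = (12p + 4q + 3, 4p + 8q); substituting (-3/10, 3/20) gives ∇phi = (0, 0), so (-3/10, 3/20) is indeed a critical point.
The Hessian of phi is constant: H = [[12, 4], [4, 8]].
det(H) = 12·8 − 4² = 80.
det(H) > 0 and tr(H) = 20 > 0, so H is positive definite and the point is a local minimum.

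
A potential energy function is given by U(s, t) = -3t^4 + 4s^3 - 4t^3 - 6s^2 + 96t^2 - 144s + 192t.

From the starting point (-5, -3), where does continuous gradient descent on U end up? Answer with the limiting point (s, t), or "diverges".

diverges

U is separable, so gradient descent decouples: s follows -∂U/∂s, t follows -∂U/∂t.
∂U/∂s = 12(s - 4)(s + 3); at s=-5 this is 216, so s decreases.
∂U/∂t = -12(t - 4)(t + 1)(t + 4); at t=-3 this is -168, so t increases.
The s-coordinate has no critical point in that direction and runs off to infinity.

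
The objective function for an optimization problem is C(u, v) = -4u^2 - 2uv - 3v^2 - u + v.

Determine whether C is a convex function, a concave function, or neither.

concave

C is quadratic, so its Hessian is the constant matrix H = [[-8, -2], [-2, -6]].
det(H) = 44, tr(H) = -14.
det(H) > 0 and tr(H) < 0, so H is negative definite everywhere: concave.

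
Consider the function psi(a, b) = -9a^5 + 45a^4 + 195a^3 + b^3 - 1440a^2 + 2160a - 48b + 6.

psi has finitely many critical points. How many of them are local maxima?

psi separates as a function of a plus a function of b, so ∇psi=0 decouples.
∂psi/∂a = -45(a - 4)(a - 3)(a - 1)(a + 4) = 0 at a ∈ {-4, 1, 3, 4}; ∂psi/∂b = 3(b - 4)(b + 4) = 0 at b ∈ {-4, 4}.
The Hessian is diagonal: diag(psi_aa, psi_bb). Second derivatives: psi_aa(-4)=12600, psi_aa(1)=-1350, psi_aa(3)=630, psi_aa(4)=-1080; psi_bb(-4)=-24, psi_bb(4)=24.
Local maxima occur where both diagonal entries negative: (1, -4), (4, -4). Count: 2.

2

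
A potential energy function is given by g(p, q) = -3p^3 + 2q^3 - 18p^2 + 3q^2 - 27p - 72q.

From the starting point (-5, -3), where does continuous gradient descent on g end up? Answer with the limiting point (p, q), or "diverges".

(-3, 3)

g is separable, so gradient descent decouples: p follows -∂g/∂p, q follows -∂g/∂q.
∂g/∂p = -9(p + 1)(p + 3); at p=-5 this is -72, so p increases.
∂g/∂q = 6(q - 3)(q + 4); at q=-3 this is -36, so q increases.
p converges to its nearest critical value -3 (a local min of the p-part); q converges to 3. The iterate converges to (-3, 3).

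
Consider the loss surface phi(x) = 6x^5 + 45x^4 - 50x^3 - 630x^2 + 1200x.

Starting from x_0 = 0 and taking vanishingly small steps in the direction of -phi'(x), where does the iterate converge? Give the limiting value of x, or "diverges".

-4

phi'(x) = 30(x - 2)(x - 1)(x + 4)(x + 5), so phi'(0) = 1200.
Gradient descent moves in the -phi' direction, i.e. x is decreasing.
The nearest critical point in that direction is x = -4, where phi'' = 900 > 0 (a local minimum). The iterate converges there.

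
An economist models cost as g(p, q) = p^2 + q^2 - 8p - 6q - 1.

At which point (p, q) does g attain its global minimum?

g(p,q) separates as A(p) + B(q) − 1, so its minimum is min A + min B − 1.
A'(p) = 2p - 8 vanishes at p ∈ {4}; B'(q) = 2q - 6 vanishes at q ∈ {3}.
Local minima of A (where A''>0): A(4)=-16. Local minima of B: B(3)=-9.
So the global minimum of g is A(4) + B(3) − 1 = -16 − 9 − 1 = -26, attained at (4, 3).

(4, 3)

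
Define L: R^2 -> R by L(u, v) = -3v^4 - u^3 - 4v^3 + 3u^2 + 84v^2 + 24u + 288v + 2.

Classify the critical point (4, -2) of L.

saddle point

The mixed partial ∂²L/∂u∂v is 0, so the Hessian at any point is diag(L_uu, L_vv) = diag(6(-u + 1), 12(-3v^2 - 2v + 14)).
At (4, -2): H = diag(-18, 72).
The eigenvalues have opposite signs, so H is indefinite: a saddle point.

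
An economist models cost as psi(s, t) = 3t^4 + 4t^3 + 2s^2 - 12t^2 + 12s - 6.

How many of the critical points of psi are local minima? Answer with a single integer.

psi separates as a function of s plus a function of t, so ∇psi=0 decouples.
∂psi/∂s = 4(s + 3) = 0 at s ∈ {-3}; ∂psi/∂t = 12t(t - 1)(t + 2) = 0 at t ∈ {-2, 0, 1}.
The Hessian is diagonal: diag(psi_ss, psi_tt). Second derivatives: psi_ss(-3)=4; psi_tt(-2)=72, psi_tt(0)=-24, psi_tt(1)=36.
Local minima occur where both diagonal entries positive: (-3, -2), (-3, 1). Count: 2.

2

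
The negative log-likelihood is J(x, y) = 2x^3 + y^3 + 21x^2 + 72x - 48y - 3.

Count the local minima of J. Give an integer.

1

J separates as a function of x plus a function of y, so ∇J=0 decouples.
∂J/∂x = 6(x + 3)(x + 4) = 0 at x ∈ {-4, -3}; ∂J/∂y = 3(y - 4)(y + 4) = 0 at y ∈ {-4, 4}.
The Hessian is diagonal: diag(J_xx, J_yy). Second derivatives: J_xx(-4)=-6, J_xx(-3)=6; J_yy(-4)=-24, J_yy(4)=24.
Local minima occur where both diagonal entries positive: (-3, 4). Count: 1.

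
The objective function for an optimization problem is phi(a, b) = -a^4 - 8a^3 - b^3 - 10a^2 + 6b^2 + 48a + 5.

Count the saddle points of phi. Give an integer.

3

phi separates as a function of a plus a function of b, so ∇phi=0 decouples.
∂phi/∂a = -4(a - 1)(a + 3)(a + 4) = 0 at a ∈ {-4, -3, 1}; ∂phi/∂b = -3b(b - 4) = 0 at b ∈ {0, 4}.
The Hessian is diagonal: diag(phi_aa, phi_bb). Second derivatives: phi_aa(-4)=-20, phi_aa(-3)=16, phi_aa(1)=-80; phi_bb(0)=12, phi_bb(4)=-12.
Saddle points occur where the two diagonal entries have opposite signs: (-4, 0), (-3, 4), (1, 0). Count: 3.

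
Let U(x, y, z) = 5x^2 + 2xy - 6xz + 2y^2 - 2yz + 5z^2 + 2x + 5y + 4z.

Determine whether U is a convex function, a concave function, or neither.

U is quadratic, so its Hessian is the constant matrix H = [[10, 2, -6], [2, 4, -2], [-6, -2, 10]].
Leading principal minors: 10, 36, 224.
All positive ⇒ H ≻ 0 ⇒ convex.

convex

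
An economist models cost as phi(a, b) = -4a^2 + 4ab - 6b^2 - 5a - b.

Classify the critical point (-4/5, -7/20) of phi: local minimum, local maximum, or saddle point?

The Hessian of phi is constant: H = [[-8, 4], [4, -12]].
det(H) = (-8)·(-12) − 4² = 80.
det(H) > 0 and tr(H) = -20 < 0, so H is negative definite and the point is a local maximum.

local maximum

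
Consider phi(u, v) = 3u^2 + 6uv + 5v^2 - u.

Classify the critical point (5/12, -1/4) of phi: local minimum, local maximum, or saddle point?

The Hessian of phi is constant: H = [[6, 6], [6, 10]].
det(H) = 6·10 − 6² = 24.
det(H) > 0 and tr(H) = 16 > 0, so H is positive definite and the point is a local minimum.

local minimum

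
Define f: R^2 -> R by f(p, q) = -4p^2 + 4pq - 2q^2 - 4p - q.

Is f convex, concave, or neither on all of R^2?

f is quadratic, so its Hessian is the constant matrix H = [[-8, 4], [4, -4]].
det(H) = 16, tr(H) = -12.
det(H) > 0 and tr(H) < 0, so H is negative definite everywhere: concave.

concave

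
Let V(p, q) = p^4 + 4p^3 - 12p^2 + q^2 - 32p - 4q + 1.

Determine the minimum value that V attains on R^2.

V(p,q) separates as A(p) + B(q) + 1, so its minimum is min A + min B + 1.
A'(p) = 4(p - 2)(p + 1)(p + 4) vanishes at p ∈ {-4, -1, 2}; B'(q) = 2q - 4 vanishes at q ∈ {2}.
Local minima of A (where A''>0): A(-4)=-64, A(2)=-64. Local minima of B: B(2)=-4.
So the global minimum of V is A(-4) + B(2) + 1 = -64 − 4 + 1 = -67, attained at (-4, 2).

-67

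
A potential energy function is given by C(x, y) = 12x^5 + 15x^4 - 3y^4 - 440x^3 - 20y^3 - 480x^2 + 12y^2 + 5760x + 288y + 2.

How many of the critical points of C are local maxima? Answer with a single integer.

C separates as a function of x plus a function of y, so ∇C=0 decouples.
∂C/∂x = 60(x - 4)(x - 2)(x + 3)(x + 4) = 0 at x ∈ {-4, -3, 2, 4}; ∂C/∂y = -12(y - 2)(y + 3)(y + 4) = 0 at y ∈ {-4, -3, 2}.
The Hessian is diagonal: diag(C_xx, C_yy). Second derivatives: C_xx(-4)=-2880, C_xx(-3)=2100, C_xx(2)=-3600, C_xx(4)=6720; C_yy(-4)=-72, C_yy(-3)=60, C_yy(2)=-360.
Local maxima occur where both diagonal entries negative: (-4, -4), (-4, 2), (2, -4), (2, 2). Count: 4.

4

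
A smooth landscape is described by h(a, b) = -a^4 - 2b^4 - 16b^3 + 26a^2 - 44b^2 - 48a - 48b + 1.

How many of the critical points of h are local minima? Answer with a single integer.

1

h separates as a function of a plus a function of b, so ∇h=0 decouples.
∂h/∂a = -4(a - 3)(a - 1)(a + 4) = 0 at a ∈ {-4, 1, 3}; ∂h/∂b = -8(b + 1)(b + 2)(b + 3) = 0 at b ∈ {-3, -2, -1}.
The Hessian is diagonal: diag(h_aa, h_bb). Second derivatives: h_aa(-4)=-140, h_aa(1)=40, h_aa(3)=-56; h_bb(-3)=-16, h_bb(-2)=8, h_bb(-1)=-16.
Local minima occur where both diagonal entries positive: (1, -2). Count: 1.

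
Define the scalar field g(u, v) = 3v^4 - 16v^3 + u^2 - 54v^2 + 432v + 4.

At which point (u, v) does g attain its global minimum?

g(u,v) separates as P(u) + Q(v) + 4, so its minimum is min P + min Q + 4.
P'(u) = 2u vanishes at u ∈ {0}; Q'(v) = 12(v - 4)(v - 3)(v + 3) vanishes at v ∈ {-3, 3, 4}.
Local minima of P (where P''>0): P(0)=0. Local minima of Q: Q(-3)=-1107, Q(4)=608.
So the global minimum of g is P(0) + Q(-3) + 4 = 0 − 1107 + 4 = -1103, attained at (0, -3).

(0, -3)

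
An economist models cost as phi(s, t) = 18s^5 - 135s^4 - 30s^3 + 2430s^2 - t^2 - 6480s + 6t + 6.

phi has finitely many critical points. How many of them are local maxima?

2

phi separates as a function of s plus a function of t, so ∇phi=0 decouples.
∂phi/∂s = 90(s - 4)(s - 3)(s - 2)(s + 3) = 0 at s ∈ {-3, 2, 3, 4}; ∂phi/∂t = -2(t - 3) = 0 at t ∈ {3}.
The Hessian is diagonal: diag(phi_ss, phi_tt). Second derivatives: phi_ss(-3)=-18900, phi_ss(2)=900, phi_ss(3)=-540, phi_ss(4)=1260; phi_tt(3)=-2.
Local maxima occur where both diagonal entries negative: (-3, 3), (3, 3). Count: 2.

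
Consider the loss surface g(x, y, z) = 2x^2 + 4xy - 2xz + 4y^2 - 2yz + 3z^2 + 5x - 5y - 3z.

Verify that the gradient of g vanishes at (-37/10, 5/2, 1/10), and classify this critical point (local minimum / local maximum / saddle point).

∇g = (4x + 4y - 2z + 5, 4x + 8y - 2z - 5, -2x - 2y + 6z - 3); substituting (-37/10, 5/2, 1/10) gives ∇g = (0, 0, 0), so (-37/10, 5/2, 1/10) is indeed a critical point.
The Hessian is constant: H = [[4, 4, -2], [4, 8, -2], [-2, -2, 6]].
Leading principal minors: Δ₁ = 4, Δ₂ = 16, Δ₃ = 80.
All leading minors are positive, so H is positive definite: a local minimum.

local minimum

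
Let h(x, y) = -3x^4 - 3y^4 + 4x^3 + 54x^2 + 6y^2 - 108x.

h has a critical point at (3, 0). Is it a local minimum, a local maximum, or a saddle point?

saddle point

The mixed partial ∂²h/∂x∂y is 0, so the Hessian at any point is diag(h_xx, h_yy) = diag(12(-3x^2 + 2x + 9), 12(-3y^2 + 1)).
At (3, 0): H = diag(-144, 12).
The eigenvalues have opposite signs, so H is indefinite: a saddle point.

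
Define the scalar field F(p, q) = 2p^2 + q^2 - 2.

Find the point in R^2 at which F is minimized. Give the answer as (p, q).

(0, 0)

F(p,q) separates as A(p) + B(q) − 2, so its minimum is min A + min B − 2.
A'(p) = 4p vanishes at p ∈ {0}; B'(q) = 2q vanishes at q ∈ {0}.
Local minima of A (where A''>0): A(0)=0. Local minima of B: B(0)=0.
So the global minimum of F is A(0) + B(0) − 2 = 0 + 0 − 2 = -2, attained at (0, 0).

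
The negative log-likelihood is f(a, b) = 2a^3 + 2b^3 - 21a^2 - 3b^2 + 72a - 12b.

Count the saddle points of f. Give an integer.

f separates as a function of a plus a function of b, so ∇f=0 decouples.
∂f/∂a = 6(a - 4)(a - 3) = 0 at a ∈ {3, 4}; ∂f/∂b = 6(b - 2)(b + 1) = 0 at b ∈ {-1, 2}.
The Hessian is diagonal: diag(f_aa, f_bb). Second derivatives: f_aa(3)=-6, f_aa(4)=6; f_bb(-1)=-18, f_bb(2)=18.
Saddle points occur where the two diagonal entries have opposite signs: (3, 2), (4, -1). Count: 2.

2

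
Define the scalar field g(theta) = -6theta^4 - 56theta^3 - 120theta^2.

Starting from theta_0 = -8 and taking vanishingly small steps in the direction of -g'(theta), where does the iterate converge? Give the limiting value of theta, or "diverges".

diverges

g'(theta) = -24theta(theta + 2)(theta + 5), so g'(-8) = 3456.
Gradient descent moves in the -g' direction, i.e. theta is decreasing.
There is no critical point below theta=-8, and g' keeps the same sign, so the iterate runs off to −∞.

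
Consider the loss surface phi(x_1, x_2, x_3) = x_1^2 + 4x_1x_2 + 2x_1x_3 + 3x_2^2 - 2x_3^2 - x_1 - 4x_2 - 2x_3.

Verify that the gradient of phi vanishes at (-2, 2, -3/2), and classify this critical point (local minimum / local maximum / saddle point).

∇phi = (2x_1 + 4x_2 + 2x_3 - 1, 4x_1 + 6x_2 - 4, 2x_1 - 4x_3 - 2); substituting (-2, 2, -3/2) gives ∇phi = (0, 0, 0), so (-2, 2, -3/2) is indeed a critical point.
The Hessian is constant: H = [[2, 4, 2], [4, 6, 0], [2, 0, -4]].
Leading principal minors: Δ₁ = 2, Δ₂ = -4, Δ₃ = -8.
The minors fit neither the all-positive nor the alternating-sign pattern, so H is indefinite: a saddle point.

saddle point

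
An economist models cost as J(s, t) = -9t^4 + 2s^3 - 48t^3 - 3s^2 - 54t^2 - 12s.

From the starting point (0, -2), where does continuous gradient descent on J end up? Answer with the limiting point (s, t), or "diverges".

(2, -1)

J is separable, so gradient descent decouples: s follows -∂J/∂s, t follows -∂J/∂t.
∂J/∂s = 6(s - 2)(s + 1); at s=0 this is -12, so s increases.
∂J/∂t = -36t(t + 1)(t + 3); at t=-2 this is -72, so t increases.
s converges to its nearest critical value 2 (a local min of the s-part); t converges to -1. The iterate converges to (2, -1).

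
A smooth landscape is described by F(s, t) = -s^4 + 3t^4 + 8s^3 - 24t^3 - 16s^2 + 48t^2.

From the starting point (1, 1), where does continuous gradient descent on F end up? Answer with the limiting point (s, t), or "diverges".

(2, 0)

F is separable, so gradient descent decouples: s follows -∂F/∂s, t follows -∂F/∂t.
∂F/∂s = -4s(s - 4)(s - 2); at s=1 this is -12, so s increases.
∂F/∂t = 12t(t - 4)(t - 2); at t=1 this is 36, so t decreases.
s converges to its nearest critical value 2 (a local min of the s-part); t converges to 0. The iterate converges to (2, 0).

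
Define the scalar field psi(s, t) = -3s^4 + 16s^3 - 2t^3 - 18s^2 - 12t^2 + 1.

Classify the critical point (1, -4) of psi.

local minimum

The mixed partial ∂²psi/∂s∂t is 0, so the Hessian at any point is diag(psi_ss, psi_tt) = diag(12(-3s^2 + 8s - 3), -12(t + 2)).
At (1, -4): H = diag(24, 24).
Both eigenvalues are positive, so H is positive definite: a local minimum.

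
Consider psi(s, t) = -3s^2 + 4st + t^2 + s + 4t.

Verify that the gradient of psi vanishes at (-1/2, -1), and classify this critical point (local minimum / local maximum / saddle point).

∇psi = (-6s + 4t + 1, 4s + 2t + 4); substituting (-1/2, -1) gives ∇psi = (0, 0), so (-1/2, -1) is indeed a critical point.
The Hessian of psi is constant: H = [[-6, 4], [4, 2]].
det(H) = (-6)·2 − 4² = -28.
Since det(H) < 0, H is indefinite and the critical point is a saddle point.

saddle point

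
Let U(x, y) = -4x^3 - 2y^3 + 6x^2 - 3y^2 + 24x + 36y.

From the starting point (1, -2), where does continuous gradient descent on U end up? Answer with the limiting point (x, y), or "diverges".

U is separable, so gradient descent decouples: x follows -∂U/∂x, y follows -∂U/∂y.
∂U/∂x = -12(x - 2)(x + 1); at x=1 this is 24, so x decreases.
∂U/∂y = -6(y - 2)(y + 3); at y=-2 this is 24, so y decreases.
x converges to its nearest critical value -1 (a local min of the x-part); y converges to -3. The iterate converges to (-1, -3).

(-1, -3)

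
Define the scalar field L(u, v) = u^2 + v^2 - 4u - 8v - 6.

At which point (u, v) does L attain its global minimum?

(2, 4)

L(u,v) separates as P(u) + Q(v) − 6, so its minimum is min P + min Q − 6.
P'(u) = 2u - 4 vanishes at u ∈ {2}; Q'(v) = 2v - 8 vanishes at v ∈ {4}.
Local minima of P (where P''>0): P(2)=-4. Local minima of Q: Q(4)=-16.
So the global minimum of L is P(2) + Q(4) − 6 = -4 − 16 − 6 = -26, attained at (2, 4).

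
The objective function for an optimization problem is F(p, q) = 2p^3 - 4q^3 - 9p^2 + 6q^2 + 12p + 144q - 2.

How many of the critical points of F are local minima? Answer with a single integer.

F separates as a function of p plus a function of q, so ∇F=0 decouples.
∂F/∂p = 6(p - 2)(p - 1) = 0 at p ∈ {1, 2}; ∂F/∂q = -12(q - 4)(q + 3) = 0 at q ∈ {-3, 4}.
The Hessian is diagonal: diag(F_pp, F_qq). Second derivatives: F_pp(1)=-6, F_pp(2)=6; F_qq(-3)=84, F_qq(4)=-84.
Local minima occur where both diagonal entries positive: (2, -3). Count: 1.

1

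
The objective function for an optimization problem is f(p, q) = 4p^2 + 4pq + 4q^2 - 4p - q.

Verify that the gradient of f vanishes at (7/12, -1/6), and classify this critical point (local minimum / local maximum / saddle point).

local minimum

∇f = (8p + 4q - 4, 4p + 8q - 1); substituting (7/12, -1/6) gives ∇f = (0, 0), so (7/12, -1/6) is indeed a critical point.
The Hessian of f is constant: H = [[8, 4], [4, 8]].
det(H) = 8·8 − 4² = 48.
det(H) > 0 and tr(H) = 16 > 0, so H is positive definite and the point is a local minimum.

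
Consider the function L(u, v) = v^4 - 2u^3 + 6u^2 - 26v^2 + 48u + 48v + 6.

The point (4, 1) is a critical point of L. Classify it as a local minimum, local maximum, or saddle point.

local maximum

The mixed partial ∂²L/∂u∂v is 0, so the Hessian at any point is diag(L_uu, L_vv) = diag(12(-u + 1), 4(3v^2 - 13)).
At (4, 1): H = diag(-36, -40).
Both eigenvalues are negative, so H is negative definite: a local maximum.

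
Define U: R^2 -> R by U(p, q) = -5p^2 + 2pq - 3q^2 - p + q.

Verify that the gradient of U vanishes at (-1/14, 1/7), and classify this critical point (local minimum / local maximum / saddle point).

local maximum

∇U = (-10p + 2q - 1, 2p - 6q + 1); substituting (-1/14, 1/7) gives ∇U = (0, 0), so (-1/14, 1/7) is indeed a critical point.
The Hessian of U is constant: H = [[-10, 2], [2, -6]].
det(H) = (-10)·(-6) − 2² = 56.
det(H) > 0 and tr(H) = -16 < 0, so H is negative definite and the point is a local maximum.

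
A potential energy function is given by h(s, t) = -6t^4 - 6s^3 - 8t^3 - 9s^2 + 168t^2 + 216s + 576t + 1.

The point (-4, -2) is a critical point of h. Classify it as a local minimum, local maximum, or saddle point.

local minimum

The mixed partial ∂²h/∂s∂t is 0, so the Hessian at any point is diag(h_ss, h_tt) = diag(-18(2s + 1), 24(-3t^2 - 2t + 14)).
At (-4, -2): H = diag(126, 144).
Both eigenvalues are positive, so H is positive definite: a local minimum.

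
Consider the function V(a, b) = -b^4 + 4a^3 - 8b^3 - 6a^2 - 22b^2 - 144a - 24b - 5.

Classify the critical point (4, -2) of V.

The mixed partial ∂²V/∂a∂b is 0, so the Hessian at any point is diag(V_aa, V_bb) = diag(12(2a - 1), -4(3b^2 + 12b + 11)).
At (4, -2): H = diag(84, 4).
Both eigenvalues are positive, so H is positive definite: a local minimum.

local minimum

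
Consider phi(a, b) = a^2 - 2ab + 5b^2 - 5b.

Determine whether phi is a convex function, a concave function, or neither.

phi is quadratic, so its Hessian is the constant matrix H = [[2, -2], [-2, 10]].
det(H) = 16, tr(H) = 12.
det(H) > 0 and tr(H) > 0, so H is positive definite everywhere: convex.

convex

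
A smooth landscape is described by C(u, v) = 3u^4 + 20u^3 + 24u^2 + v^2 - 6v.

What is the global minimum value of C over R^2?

C(u,v) separates as P(u) + Q(v), so its minimum is min P + min Q.
P'(u) = 12u(u + 1)(u + 4) vanishes at u ∈ {-4, -1, 0}; Q'(v) = 2v - 6 vanishes at v ∈ {3}.
Local minima of P (where P''>0): P(-4)=-128, P(0)=0. Local minima of Q: Q(3)=-9.
So the global minimum of C is P(-4) + Q(3) = -128 − 9 = -137, attained at (-4, 3).

-137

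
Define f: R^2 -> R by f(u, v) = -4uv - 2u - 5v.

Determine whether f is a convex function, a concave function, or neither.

neither

f is quadratic, so its Hessian is the constant matrix H = [[0, -4], [-4, 0]].
det(H) = -16, tr(H) = 0.
det(H) < 0, so H is indefinite: neither convex nor concave.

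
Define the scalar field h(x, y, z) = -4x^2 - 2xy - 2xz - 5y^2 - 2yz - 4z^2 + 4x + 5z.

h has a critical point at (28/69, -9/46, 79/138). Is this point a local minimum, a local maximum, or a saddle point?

The Hessian is constant: H = [[-8, -2, -2], [-2, -10, -2], [-2, -2, -8]].
Leading principal minors: Δ₁ = -8, Δ₂ = 76, Δ₃ = -552.
The minors alternate sign starting negative (−, +, −), so H is negative definite: a local maximum.

local maximum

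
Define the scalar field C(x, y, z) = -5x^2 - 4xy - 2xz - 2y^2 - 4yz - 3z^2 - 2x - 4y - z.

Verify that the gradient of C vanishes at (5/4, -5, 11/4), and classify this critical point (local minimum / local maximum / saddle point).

∇C = (-10x - 4y - 2z - 2, -4x - 4y - 4z - 4, -2x - 4y - 6z - 1); substituting (5/4, -5, 11/4) gives ∇C = (0, 0, 0), so (5/4, -5, 11/4) is indeed a critical point.
The Hessian is constant: H = [[-10, -4, -2], [-4, -4, -4], [-2, -4, -6]].
Leading principal minors: Δ₁ = -10, Δ₂ = 24, Δ₃ = -32.
The minors alternate sign starting negative (−, +, −), so H is negative definite: a local maximum.

local maximum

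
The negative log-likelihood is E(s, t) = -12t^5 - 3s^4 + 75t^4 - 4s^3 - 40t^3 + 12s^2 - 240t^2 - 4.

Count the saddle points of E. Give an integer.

E separates as a function of s plus a function of t, so ∇E=0 decouples.
∂E/∂s = -12s(s - 1)(s + 2) = 0 at s ∈ {-2, 0, 1}; ∂E/∂t = -60t(t - 4)(t - 2)(t + 1) = 0 at t ∈ {-1, 0, 2, 4}.
The Hessian is diagonal: diag(E_ss, E_tt). Second derivatives: E_ss(-2)=-72, E_ss(0)=24, E_ss(1)=-36; E_tt(-1)=900, E_tt(0)=-480, E_tt(2)=720, E_tt(4)=-2400.
Saddle points occur where the two diagonal entries have opposite signs: (-2, -1), (-2, 2), (0, 0), (0, 4), (1, -1), (1, 2). Count: 6.

6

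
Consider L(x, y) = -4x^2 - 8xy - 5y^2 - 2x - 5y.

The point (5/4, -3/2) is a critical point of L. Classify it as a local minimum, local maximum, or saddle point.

The Hessian of L is constant: H = [[-8, -8], [-8, -10]].
det(H) = (-8)·(-10) − (-8)² = 16.
det(H) > 0 and tr(H) = -18 < 0, so H is negative definite and the point is a local maximum.

local maximum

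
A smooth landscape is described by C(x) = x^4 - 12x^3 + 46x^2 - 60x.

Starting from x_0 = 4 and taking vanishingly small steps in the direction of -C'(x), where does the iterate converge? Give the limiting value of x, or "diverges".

C'(x) = 4(x - 5)(x - 3)(x - 1), so C'(4) = -12.
Gradient descent moves in the -C' direction, i.e. x is increasing.
The nearest critical point in that direction is x = 5, where C'' = 32 > 0 (a local minimum). The iterate converges there.

5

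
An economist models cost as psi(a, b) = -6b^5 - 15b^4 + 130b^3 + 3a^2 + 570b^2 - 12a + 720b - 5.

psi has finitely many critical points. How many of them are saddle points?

2

psi separates as a function of a plus a function of b, so ∇psi=0 decouples.
∂psi/∂a = 6(a - 2) = 0 at a ∈ {2}; ∂psi/∂b = -30(b - 4)(b + 1)(b + 2)(b + 3) = 0 at b ∈ {-3, -2, -1, 4}.
The Hessian is diagonal: diag(psi_aa, psi_bb). Second derivatives: psi_aa(2)=6; psi_bb(-3)=420, psi_bb(-2)=-180, psi_bb(-1)=300, psi_bb(4)=-6300.
Saddle points occur where the two diagonal entries have opposite signs: (2, -2), (2, 4). Count: 2.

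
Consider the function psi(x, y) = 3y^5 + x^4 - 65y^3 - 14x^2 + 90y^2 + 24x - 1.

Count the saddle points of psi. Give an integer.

6

psi separates as a function of x plus a function of y, so ∇psi=0 decouples.
∂psi/∂x = 4(x - 2)(x - 1)(x + 3) = 0 at x ∈ {-3, 1, 2}; ∂psi/∂y = 15y(y - 3)(y - 1)(y + 4) = 0 at y ∈ {-4, 0, 1, 3}.
The Hessian is diagonal: diag(psi_xx, psi_yy). Second derivatives: psi_xx(-3)=80, psi_xx(1)=-16, psi_xx(2)=20; psi_yy(-4)=-2100, psi_yy(0)=180, psi_yy(1)=-150, psi_yy(3)=630.
Saddle points occur where the two diagonal entries have opposite signs: (-3, -4), (-3, 1), (1, 0), (1, 3), (2, -4), (2, 1). Count: 6.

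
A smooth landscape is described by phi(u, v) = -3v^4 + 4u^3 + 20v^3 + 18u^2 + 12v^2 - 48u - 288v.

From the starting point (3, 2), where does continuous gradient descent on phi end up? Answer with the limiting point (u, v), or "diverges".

phi is separable, so gradient descent decouples: u follows -∂phi/∂u, v follows -∂phi/∂v.
∂phi/∂u = 12(u - 1)(u + 4); at u=3 this is 168, so u decreases.
∂phi/∂v = -12(v - 4)(v - 3)(v + 2); at v=2 this is -96, so v increases.
u converges to its nearest critical value 1 (a local min of the u-part); v converges to 3. The iterate converges to (1, 3).

(1, 3)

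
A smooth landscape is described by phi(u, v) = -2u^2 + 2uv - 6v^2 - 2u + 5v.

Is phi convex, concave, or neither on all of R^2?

phi is quadratic, so its Hessian is the constant matrix H = [[-4, 2], [2, -12]].
det(H) = 44, tr(H) = -16.
det(H) > 0 and tr(H) < 0, so H is negative definite everywhere: concave.

concave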